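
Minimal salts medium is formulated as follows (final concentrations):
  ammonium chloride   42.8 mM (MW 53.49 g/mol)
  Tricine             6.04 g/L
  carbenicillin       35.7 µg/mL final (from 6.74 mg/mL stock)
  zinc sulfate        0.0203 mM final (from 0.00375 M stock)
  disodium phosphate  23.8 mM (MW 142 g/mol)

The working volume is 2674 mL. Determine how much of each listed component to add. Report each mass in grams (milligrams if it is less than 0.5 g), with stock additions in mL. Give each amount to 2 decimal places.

Scale factor relative to 1 L: 2.674.
ammonium chloride: 42.8 mmol/L × 53.49 g/mol × 2.674 L ÷ 1000 = 6.12 g
Tricine: 6.04 g/L × 2.674 L = 16.15 g
carbenicillin: dilute stock: 35.7 µg/mL × 2674 mL ÷ 6740 µg/mL = 14.16 mL
zinc sulfate: dilute stock: 0.0203 mM × 2674 mL ÷ 3.75 mM = 14.48 mL
disodium phosphate: 23.8 mmol/L × 142 g/mol × 2.674 L ÷ 1000 = 9.04 g

ammonium chloride 6.12 g; Tricine 16.15 g; carbenicillin 14.16 mL; zinc sulfate 14.48 mL; disodium phosphate 9.04 g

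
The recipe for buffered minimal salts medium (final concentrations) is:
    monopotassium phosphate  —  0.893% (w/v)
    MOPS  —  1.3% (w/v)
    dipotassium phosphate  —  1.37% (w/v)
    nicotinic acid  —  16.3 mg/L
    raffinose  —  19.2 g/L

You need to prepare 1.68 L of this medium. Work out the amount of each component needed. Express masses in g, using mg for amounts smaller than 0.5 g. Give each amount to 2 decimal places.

monopotassium phosphate 15.00 g; MOPS 21.84 g; dipotassium phosphate 23.02 g; nicotinic acid 27.38 mg; raffinose 32.26 g

Scale factor relative to 1 L: 1.68.
monopotassium phosphate: 0.893 g per 100 mL × 1680 mL ÷ 100 = 15.00 g
MOPS: 1.3% w/v = 13 g/L → 13 × 1.68 L = 21.84 g
dipotassium phosphate: 1.37 g per 100 mL × 1680 mL ÷ 100 = 23.02 g
nicotinic acid: 16.3 mg/L × 1.68 L = 27.38 mg
raffinose: 19.2 g/L × 1.68 L = 32.26 g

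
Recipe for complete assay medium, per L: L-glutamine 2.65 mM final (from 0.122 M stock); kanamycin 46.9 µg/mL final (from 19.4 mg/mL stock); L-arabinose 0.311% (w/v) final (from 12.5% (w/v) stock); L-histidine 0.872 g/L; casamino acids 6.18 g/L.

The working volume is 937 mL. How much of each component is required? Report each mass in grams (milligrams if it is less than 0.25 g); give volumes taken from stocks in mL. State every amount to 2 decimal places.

Target volume = 937 mL = 0.937 L.
L-glutamine: V = C2·V2/C1 = 2.65 mM × 937 mL ÷ 122 mM = 20.35 mL
kanamycin: dilute stock: 46.9 µg/mL × 937 mL ÷ 19400 µg/mL = 2.27 mL
L-arabinose: C1V1 = C2V2 → 0.311% ÷ 12.5% × 937 mL = 23.31 mL
L-histidine: 0.872 g/L × 0.937 L = 0.82 g
casamino acids: 6.18 g/L × 0.937 L = 5.79 g

L-glutamine 20.35 mL; kanamycin 2.27 mL; L-arabinose 23.31 mL; L-histidine 0.82 g; casamino acids 5.79 g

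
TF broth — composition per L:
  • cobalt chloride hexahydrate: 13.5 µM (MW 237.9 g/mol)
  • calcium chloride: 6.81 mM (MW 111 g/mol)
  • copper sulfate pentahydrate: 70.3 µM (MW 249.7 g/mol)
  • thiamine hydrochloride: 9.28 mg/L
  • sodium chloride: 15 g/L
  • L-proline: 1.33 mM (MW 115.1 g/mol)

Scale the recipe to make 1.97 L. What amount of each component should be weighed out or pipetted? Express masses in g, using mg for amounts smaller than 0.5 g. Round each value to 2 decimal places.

cobalt chloride hexahydrate 6.33 mg; calcium chloride 1.49 g; copper sulfate pentahydrate 34.58 mg; thiamine hydrochloride 18.28 mg; sodium chloride 29.55 g; L-proline 301.57 mg

Scale factor relative to 1 L: 1.97.
cobalt chloride hexahydrate: 13.5 µmol/L × 237.9 g/mol × 1.97 L ÷ 1000 = 6.33 mg
calcium chloride: 6.81 mmol/L × 111 g/mol × 1.97 L ÷ 1000 = 1.49 g
copper sulfate pentahydrate: 70.3 µmol/L × 249.7 g/mol × 1.97 L ÷ 1000 = 34.58 mg
thiamine hydrochloride: 9.28 mg/L × 1.97 L = 18.28 mg
sodium chloride: 15 g/L × 1.97 L = 29.55 g
L-proline: 1.33 mmol/L × 115.1 mg/mmol × 1.97 L = 301.57 mg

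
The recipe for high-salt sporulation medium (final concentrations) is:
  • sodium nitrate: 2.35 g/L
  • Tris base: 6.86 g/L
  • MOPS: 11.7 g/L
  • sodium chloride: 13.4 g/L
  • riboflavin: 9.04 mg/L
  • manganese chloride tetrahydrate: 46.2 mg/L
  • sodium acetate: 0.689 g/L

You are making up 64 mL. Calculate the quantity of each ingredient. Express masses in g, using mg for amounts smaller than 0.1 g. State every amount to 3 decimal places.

sodium nitrate 0.150 g; Tris base 0.439 g; MOPS 0.749 g; sodium chloride 0.858 g; riboflavin 0.579 mg; manganese chloride tetrahydrate 2.957 mg; sodium acetate 44.096 mg

Scale factor relative to 1 L: 0.064.
sodium nitrate: 2.35 g/L × 0.064 L = 0.150 g
Tris base: 6.86 g/L × 0.064 L = 0.439 g
MOPS: 11.7 g/L × 0.064 L = 0.749 g
sodium chloride: 13.4 g/L × 0.064 L = 0.858 g
riboflavin: 9.04 mg/L × 0.064 L = 0.579 mg
manganese chloride tetrahydrate: 46.2 mg/L × 0.064 L = 2.957 mg
sodium acetate: 0.689 g/L × 0.064 L = 0.044096 g = 44.096 mg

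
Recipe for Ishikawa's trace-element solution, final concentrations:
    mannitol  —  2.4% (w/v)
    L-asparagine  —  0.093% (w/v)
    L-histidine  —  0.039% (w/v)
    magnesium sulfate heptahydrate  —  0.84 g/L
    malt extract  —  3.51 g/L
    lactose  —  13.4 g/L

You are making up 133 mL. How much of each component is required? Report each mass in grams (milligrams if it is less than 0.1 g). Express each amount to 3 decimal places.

mannitol 3.192 g; L-asparagine 0.124 g; L-histidine 51.870 mg; magnesium sulfate heptahydrate 0.112 g; malt extract 0.467 g; lactose 1.782 g

Scale factor relative to 1 L: 0.133.
mannitol: 2.4% w/v = 24 g/L → 24 × 0.133 L = 3.192 g
L-asparagine: 0.093% w/v = 0.93 g/L → 0.93 × 0.133 L = 0.124 g
L-histidine: 0.039 g per 100 mL × 133 mL ÷ 100 = 0.05187 g = 51.870 mg
magnesium sulfate heptahydrate: 0.84 g/L × 0.133 L = 0.112 g
malt extract: 3.51 g/L × 0.133 L = 0.467 g
lactose: 13.4 g/L × 0.133 L = 1.782 g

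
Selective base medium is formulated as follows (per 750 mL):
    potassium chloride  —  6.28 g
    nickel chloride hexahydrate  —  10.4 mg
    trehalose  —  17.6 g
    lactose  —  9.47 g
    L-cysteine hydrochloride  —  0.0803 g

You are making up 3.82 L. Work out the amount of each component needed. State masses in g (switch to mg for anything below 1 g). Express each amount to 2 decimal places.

Scale factor = 3820 mL / 750 mL = 5.09333.
potassium chloride: 6.28 g × (3820 mL / 750 mL) = 31.99 g
nickel chloride hexahydrate: 10.4 mg × (3820 mL / 750 mL) = 52.97 mg
trehalose: 17.6 g × (3820 mL / 750 mL) = 89.64 g
lactose: 9.47 g × (3820 mL / 750 mL) = 48.23 g
L-cysteine hydrochloride: 0.0803 g × (3820 mL / 750 mL) = 0.408995 g = 408.99 mg

potassium chloride 31.99 g; nickel chloride hexahydrate 52.97 mg; trehalose 89.64 g; lactose 48.23 g; L-cysteine hydrochloride 408.99 mg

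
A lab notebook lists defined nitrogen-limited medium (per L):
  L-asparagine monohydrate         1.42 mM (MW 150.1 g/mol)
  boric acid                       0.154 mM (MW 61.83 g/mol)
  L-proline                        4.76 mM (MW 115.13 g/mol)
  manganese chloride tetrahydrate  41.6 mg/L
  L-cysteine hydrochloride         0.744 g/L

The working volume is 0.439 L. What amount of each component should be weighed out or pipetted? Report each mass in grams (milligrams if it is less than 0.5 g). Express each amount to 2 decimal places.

Scale factor relative to 1 L: 0.439.
L-asparagine monohydrate: 1.42 mmol/L × 150.1 mg/mmol × 0.439 L = 93.57 mg
boric acid: 0.154 mmol/L × 61.83 mg/mmol × 0.439 L = 4.18 mg
L-proline: 4.76 mmol/L × 115.13 mg/mmol × 0.439 L = 240.58 mg
manganese chloride tetrahydrate: 41.6 mg/L × 0.439 L = 18.26 mg
L-cysteine hydrochloride: 0.744 g/L × 0.439 L = 0.326616 g = 326.62 mg

L-asparagine monohydrate 93.57 mg; boric acid 4.18 mg; L-proline 240.58 mg; manganese chloride tetrahydrate 18.26 mg; L-cysteine hydrochloride 326.62 mg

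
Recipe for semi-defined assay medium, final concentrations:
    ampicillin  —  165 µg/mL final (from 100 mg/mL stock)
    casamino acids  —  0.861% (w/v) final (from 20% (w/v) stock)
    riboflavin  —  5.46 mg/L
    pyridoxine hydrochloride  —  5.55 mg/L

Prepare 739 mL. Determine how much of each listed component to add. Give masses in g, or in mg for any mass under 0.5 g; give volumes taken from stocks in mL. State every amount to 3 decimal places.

Scale factor relative to 1 L: 0.739.
ampicillin: V = C2·V2/C1 = 165 µg/mL × 739 mL ÷ 100000 µg/mL = 1.219 mL
casamino acids: dilute stock: 0.861% ÷ 20% × 739 mL = 31.814 mL
riboflavin: 5.46 mg/L × 0.739 L = 4.035 mg
pyridoxine hydrochloride: 5.55 mg/L × 0.739 L = 4.101 mg

ampicillin 1.219 mL; casamino acids 31.814 mL; riboflavin 4.035 mg; pyridoxine hydrochloride 4.101 mg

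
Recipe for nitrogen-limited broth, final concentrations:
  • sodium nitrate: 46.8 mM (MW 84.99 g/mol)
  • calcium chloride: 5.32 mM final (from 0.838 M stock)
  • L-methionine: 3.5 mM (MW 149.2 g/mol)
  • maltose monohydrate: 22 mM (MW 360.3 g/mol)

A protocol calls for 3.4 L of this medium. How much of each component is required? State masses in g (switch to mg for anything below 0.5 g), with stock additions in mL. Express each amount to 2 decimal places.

sodium nitrate 13.52 g; calcium chloride 21.58 mL; L-methionine 1.78 g; maltose monohydrate 26.95 g

Working volume: 3.4 L.
sodium nitrate: 46.8 mmol/L × 84.99 g/mol × 3.4 L ÷ 1000 = 13.52 g
calcium chloride: V = C2·V2/C1 = 5.32 mM × 3400 mL ÷ 838 mM = 21.58 mL
L-methionine: 3.5 mmol/L × 149.2 g/mol × 3.4 L ÷ 1000 = 1.78 g
maltose monohydrate: 22 mmol/L × 360.3 g/mol × 3.4 L ÷ 1000 = 26.95 g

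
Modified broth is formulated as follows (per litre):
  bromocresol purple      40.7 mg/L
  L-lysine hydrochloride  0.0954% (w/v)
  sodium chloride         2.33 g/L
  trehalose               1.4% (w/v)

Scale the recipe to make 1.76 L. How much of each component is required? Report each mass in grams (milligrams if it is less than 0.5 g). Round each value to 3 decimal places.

Scale factor relative to 1 L: 1.76.
bromocresol purple: 40.7 mg/L × 1.76 L = 71.632 mg
L-lysine hydrochloride: 0.0954 g per 100 mL × 1760 mL ÷ 100 = 1.679 g
sodium chloride: 2.33 g/L × 1.76 L = 4.101 g
trehalose: 1.4 g per 100 mL × 1760 mL ÷ 100 = 24.640 g

bromocresol purple 71.632 mg; L-lysine hydrochloride 1.679 g; sodium chloride 4.101 g; trehalose 24.640 g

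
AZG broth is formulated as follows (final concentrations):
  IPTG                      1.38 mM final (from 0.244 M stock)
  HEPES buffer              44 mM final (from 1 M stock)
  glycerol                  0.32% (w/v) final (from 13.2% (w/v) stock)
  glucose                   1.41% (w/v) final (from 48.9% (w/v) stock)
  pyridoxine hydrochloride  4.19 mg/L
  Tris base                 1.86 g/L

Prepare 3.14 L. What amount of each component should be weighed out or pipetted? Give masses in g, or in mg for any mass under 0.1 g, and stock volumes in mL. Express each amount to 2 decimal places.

Scale factor relative to 1 L: 3.14.
IPTG: C1V1 = C2V2 → 1.38 mM × 3140 mL ÷ 244 mM = 17.76 mL
HEPES buffer: C1V1 = C2V2 → 44 mM × 3140 mL ÷ 1000 mM = 138.16 mL
glycerol: C1V1 = C2V2 → 0.32% ÷ 13.2% × 3140 mL = 76.12 mL
glucose: C1V1 = C2V2 → 1.41% ÷ 48.9% × 3140 mL = 90.54 mL
pyridoxine hydrochloride: 4.19 mg/L × 3.14 L = 13.16 mg
Tris base: 1.86 g/L × 3.14 L = 5.84 g

IPTG 17.76 mL; HEPES buffer 138.16 mL; glycerol 76.12 mL; glucose 90.54 mL; pyridoxine hydrochloride 13.16 mg; Tris base 5.84 g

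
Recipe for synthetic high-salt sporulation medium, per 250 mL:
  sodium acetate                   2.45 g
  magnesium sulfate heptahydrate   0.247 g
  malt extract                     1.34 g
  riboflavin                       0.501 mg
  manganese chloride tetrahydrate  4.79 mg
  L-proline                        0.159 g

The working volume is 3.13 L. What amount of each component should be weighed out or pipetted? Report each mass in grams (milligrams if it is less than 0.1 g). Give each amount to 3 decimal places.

sodium acetate 30.674 g; magnesium sulfate heptahydrate 3.092 g; malt extract 16.777 g; riboflavin 6.273 mg; manganese chloride tetrahydrate 59.971 mg; L-proline 1.991 g

Ratio of target to recipe volume: 3130 / 250 = 12.52.
sodium acetate: 2.45 g × (3130 mL / 250 mL) = 30.674 g
magnesium sulfate heptahydrate: 0.247 g × (3130 mL / 250 mL) = 3.092 g
malt extract: 1.34 g × (3130 mL / 250 mL) = 16.777 g
riboflavin: 0.501 mg × (3130 mL / 250 mL) = 6.273 mg
manganese chloride tetrahydrate: 4.79 mg × (3130 mL / 250 mL) = 59.971 mg
L-proline: 0.159 g × (3130 mL / 250 mL) = 1.991 g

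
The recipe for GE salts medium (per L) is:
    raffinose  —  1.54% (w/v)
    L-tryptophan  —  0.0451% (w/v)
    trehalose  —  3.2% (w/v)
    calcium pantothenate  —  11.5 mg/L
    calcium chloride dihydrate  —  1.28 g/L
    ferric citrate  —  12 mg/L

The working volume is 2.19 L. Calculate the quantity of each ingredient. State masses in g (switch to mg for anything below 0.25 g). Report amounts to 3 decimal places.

Working volume: 2.19 L.
raffinose: 1.54 g per 100 mL × 2190 mL ÷ 100 = 33.726 g
L-tryptophan: 0.0451% w/v = 0.451 g/L → 0.451 × 2.19 L = 0.988 g
trehalose: 3.2% w/v = 32 g/L → 32 × 2.19 L = 70.080 g
calcium pantothenate: 11.5 mg/L × 2.19 L = 25.185 mg
calcium chloride dihydrate: 1.28 g/L × 2.19 L = 2.803 g
ferric citrate: 12 mg/L × 2.19 L = 26.280 mg

raffinose 33.726 g; L-tryptophan 0.988 g; trehalose 70.080 g; calcium pantothenate 25.185 mg; calcium chloride dihydrate 2.803 g; ferric citrate 26.280 mg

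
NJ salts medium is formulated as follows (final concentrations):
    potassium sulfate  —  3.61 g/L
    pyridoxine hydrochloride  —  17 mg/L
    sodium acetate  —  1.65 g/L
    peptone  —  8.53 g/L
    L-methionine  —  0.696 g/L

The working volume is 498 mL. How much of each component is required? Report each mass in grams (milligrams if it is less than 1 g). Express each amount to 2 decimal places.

potassium sulfate 1.80 g; pyridoxine hydrochloride 8.47 mg; sodium acetate 821.70 mg; peptone 4.25 g; L-methionine 346.61 mg

Scale factor relative to 1 L: 0.498.
potassium sulfate: 3.61 g/L × 0.498 L = 1.80 g
pyridoxine hydrochloride: 17 mg/L × 0.498 L = 8.47 mg
sodium acetate: 1.65 g/L × 0.498 L = 0.8217 g = 821.70 mg
peptone: 8.53 g/L × 0.498 L = 4.25 g
L-methionine: 0.696 g/L × 0.498 L = 0.346608 g = 346.61 mg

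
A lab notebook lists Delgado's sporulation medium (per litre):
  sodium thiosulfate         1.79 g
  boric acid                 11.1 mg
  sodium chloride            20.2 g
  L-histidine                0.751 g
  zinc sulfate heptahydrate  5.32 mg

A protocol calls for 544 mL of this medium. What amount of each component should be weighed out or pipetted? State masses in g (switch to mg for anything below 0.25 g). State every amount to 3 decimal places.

Scale factor = 544 mL / 1000 mL = 0.544.
sodium thiosulfate: 1.79 g × (544 mL / 1000 mL) = 0.974 g
boric acid: 11.1 mg × (544 mL / 1000 mL) = 6.038 mg
sodium chloride: 20.2 g × (544 mL / 1000 mL) = 10.989 g
L-histidine: 0.751 g × (544 mL / 1000 mL) = 0.409 g
zinc sulfate heptahydrate: 5.32 mg × (544 mL / 1000 mL) = 2.894 mg

sodium thiosulfate 0.974 g; boric acid 6.038 mg; sodium chloride 10.989 g; L-histidine 0.409 g; zinc sulfate heptahydrate 2.894 mg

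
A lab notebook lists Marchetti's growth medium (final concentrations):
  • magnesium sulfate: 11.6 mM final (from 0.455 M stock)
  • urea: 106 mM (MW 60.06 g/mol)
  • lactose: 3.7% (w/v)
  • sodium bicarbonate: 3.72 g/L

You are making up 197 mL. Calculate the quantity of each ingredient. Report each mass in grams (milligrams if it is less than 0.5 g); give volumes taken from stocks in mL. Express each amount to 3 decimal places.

magnesium sulfate 5.022 mL; urea 1.254 g; lactose 7.289 g; sodium bicarbonate 0.733 g

Target volume = 197 mL = 0.197 L.
magnesium sulfate: V = C2·V2/C1 = 11.6 mM × 197 mL ÷ 455 mM = 5.022 mL
urea: 106 mmol/L × 60.06 g/mol × 0.197 L ÷ 1000 = 1.254 g
lactose: 3.7% w/v = 37 g/L → 37 × 0.197 L = 7.289 g
sodium bicarbonate: 3.72 g/L × 0.197 L = 0.733 g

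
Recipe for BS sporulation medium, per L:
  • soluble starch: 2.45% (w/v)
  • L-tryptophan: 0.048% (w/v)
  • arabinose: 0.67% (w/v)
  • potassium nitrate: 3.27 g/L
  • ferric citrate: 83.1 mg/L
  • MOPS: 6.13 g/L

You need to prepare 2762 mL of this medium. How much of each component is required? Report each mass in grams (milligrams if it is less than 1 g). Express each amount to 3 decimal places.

soluble starch 67.669 g; L-tryptophan 1.326 g; arabinose 18.505 g; potassium nitrate 9.032 g; ferric citrate 229.522 mg; MOPS 16.931 g

Scale factor relative to 1 L: 2.762.
soluble starch: 2.45 g per 100 mL × 2762 mL ÷ 100 = 67.669 g
L-tryptophan: 0.048% w/v = 0.48 g/L → 0.48 × 2.762 L = 1.326 g
arabinose: 0.67 g per 100 mL × 2762 mL ÷ 100 = 18.505 g
potassium nitrate: 3.27 g/L × 2.762 L = 9.032 g
ferric citrate: 83.1 mg/L × 2.762 L = 229.522 mg
MOPS: 6.13 g/L × 2.762 L = 16.931 g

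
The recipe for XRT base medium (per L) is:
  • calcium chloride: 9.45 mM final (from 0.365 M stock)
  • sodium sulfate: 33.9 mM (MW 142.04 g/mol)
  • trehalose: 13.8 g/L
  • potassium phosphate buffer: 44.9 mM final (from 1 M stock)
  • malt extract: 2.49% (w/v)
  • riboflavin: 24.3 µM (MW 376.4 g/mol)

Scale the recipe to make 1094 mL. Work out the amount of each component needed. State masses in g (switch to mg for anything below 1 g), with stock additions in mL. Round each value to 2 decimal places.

calcium chloride 28.32 mL; sodium sulfate 5.27 g; trehalose 15.10 g; potassium phosphate buffer 49.12 mL; malt extract 27.24 g; riboflavin 10.01 mg

Working volume: 1094 mL = 1.094 L.
calcium chloride: dilute stock: 9.45 mM × 1094 mL ÷ 365 mM = 28.32 mL
sodium sulfate: 33.9 mmol/L × 142.04 g/mol × 1.094 L ÷ 1000 = 5.27 g
trehalose: 13.8 g/L × 1.094 L = 15.10 g
potassium phosphate buffer: V = C2·V2/C1 = 44.9 mM × 1094 mL ÷ 1000 mM = 49.12 mL
malt extract: 2.49% w/v = 24.9 g/L → 24.9 × 1.094 L = 27.24 g
riboflavin: 24.3 µmol/L × 376.4 g/mol × 1.094 L ÷ 1000 = 10.01 mg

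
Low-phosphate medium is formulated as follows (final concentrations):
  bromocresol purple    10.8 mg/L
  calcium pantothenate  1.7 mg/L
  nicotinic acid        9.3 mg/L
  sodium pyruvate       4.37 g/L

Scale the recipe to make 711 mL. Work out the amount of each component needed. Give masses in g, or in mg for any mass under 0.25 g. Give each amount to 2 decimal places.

Target volume = 711 mL = 0.711 L.
bromocresol purple: 10.8 mg/L × 0.711 L = 7.68 mg
calcium pantothenate: 1.7 mg/L × 0.711 L = 1.21 mg
nicotinic acid: 9.3 mg/L × 0.711 L = 6.61 mg
sodium pyruvate: 4.37 g/L × 0.711 L = 3.11 g

bromocresol purple 7.68 mg; calcium pantothenate 1.21 mg; nicotinic acid 6.61 mg; sodium pyruvate 3.11 g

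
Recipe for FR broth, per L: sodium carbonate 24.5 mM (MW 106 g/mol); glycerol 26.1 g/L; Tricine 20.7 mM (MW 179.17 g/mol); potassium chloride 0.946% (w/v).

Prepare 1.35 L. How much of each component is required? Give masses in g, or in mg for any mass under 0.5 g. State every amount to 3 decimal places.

sodium carbonate 3.506 g; glycerol 35.235 g; Tricine 5.007 g; potassium chloride 12.771 g

Scale factor relative to 1 L: 1.35.
sodium carbonate: 24.5 mmol/L × 106 g/mol × 1.35 L ÷ 1000 = 3.506 g
glycerol: 26.1 g/L × 1.35 L = 35.235 g
Tricine: 20.7 mmol/L × 179.17 g/mol × 1.35 L ÷ 1000 = 5.007 g
potassium chloride: 0.946% w/v = 9.46 g/L → 9.46 × 1.35 L = 12.771 g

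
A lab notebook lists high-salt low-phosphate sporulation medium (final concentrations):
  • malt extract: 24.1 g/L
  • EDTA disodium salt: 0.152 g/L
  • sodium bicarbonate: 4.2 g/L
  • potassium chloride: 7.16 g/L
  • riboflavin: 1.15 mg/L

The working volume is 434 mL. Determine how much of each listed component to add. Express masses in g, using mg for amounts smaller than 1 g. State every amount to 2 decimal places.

malt extract 10.46 g; EDTA disodium salt 65.97 mg; sodium bicarbonate 1.82 g; potassium chloride 3.11 g; riboflavin 0.50 mg

Working volume: 434 mL = 0.434 L.
malt extract: 24.1 g/L × 0.434 L = 10.46 g
EDTA disodium salt: 0.152 g/L × 0.434 L = 0.065968 g = 65.97 mg
sodium bicarbonate: 4.2 g/L × 0.434 L = 1.82 g
potassium chloride: 7.16 g/L × 0.434 L = 3.11 g
riboflavin: 1.15 mg/L × 0.434 L = 0.50 mg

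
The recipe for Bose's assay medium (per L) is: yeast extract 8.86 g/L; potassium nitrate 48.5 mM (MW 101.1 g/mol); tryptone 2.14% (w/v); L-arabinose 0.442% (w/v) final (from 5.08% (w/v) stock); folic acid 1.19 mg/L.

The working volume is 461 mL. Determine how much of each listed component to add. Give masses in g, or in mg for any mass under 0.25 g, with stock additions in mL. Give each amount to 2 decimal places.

Working volume: 461 mL = 0.461 L.
yeast extract: 8.86 g/L × 0.461 L = 4.08 g
potassium nitrate: 48.5 mmol/L × 101.1 g/mol × 0.461 L ÷ 1000 = 2.26 g
tryptone: 2.14 g per 100 mL × 461 mL ÷ 100 = 9.87 g
L-arabinose: V = C2·V2/C1 = 0.442% ÷ 5.08% × 461 mL = 40.11 mL
folic acid: 1.19 mg/L × 0.461 L = 0.55 mg

yeast extract 4.08 g; potassium nitrate 2.26 g; tryptone 9.87 g; L-arabinose 40.11 mL; folic acid 0.55 mg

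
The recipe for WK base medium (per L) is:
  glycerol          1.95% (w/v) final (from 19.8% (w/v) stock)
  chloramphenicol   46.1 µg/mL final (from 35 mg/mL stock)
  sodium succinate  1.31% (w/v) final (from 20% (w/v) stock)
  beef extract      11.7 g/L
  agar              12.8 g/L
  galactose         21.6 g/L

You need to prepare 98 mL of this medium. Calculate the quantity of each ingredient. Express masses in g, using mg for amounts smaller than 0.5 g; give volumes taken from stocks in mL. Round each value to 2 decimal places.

Working volume: 98 mL = 0.098 L.
glycerol: C1V1 = C2V2 → 1.95% ÷ 19.8% × 98 mL = 9.65 mL
chloramphenicol: V = C2·V2/C1 = 46.1 µg/mL × 98 mL ÷ 35000 µg/mL = 0.13 mL
sodium succinate: V = C2·V2/C1 = 1.31% ÷ 20% × 98 mL = 6.42 mL
beef extract: 11.7 g/L × 0.098 L = 1.15 g
agar: 12.8 g/L × 0.098 L = 1.25 g
galactose: 21.6 g/L × 0.098 L = 2.12 g

glycerol 9.65 mL; chloramphenicol 0.13 mL; sodium succinate 6.42 mL; beef extract 1.15 g; agar 1.25 g; galactose 2.12 g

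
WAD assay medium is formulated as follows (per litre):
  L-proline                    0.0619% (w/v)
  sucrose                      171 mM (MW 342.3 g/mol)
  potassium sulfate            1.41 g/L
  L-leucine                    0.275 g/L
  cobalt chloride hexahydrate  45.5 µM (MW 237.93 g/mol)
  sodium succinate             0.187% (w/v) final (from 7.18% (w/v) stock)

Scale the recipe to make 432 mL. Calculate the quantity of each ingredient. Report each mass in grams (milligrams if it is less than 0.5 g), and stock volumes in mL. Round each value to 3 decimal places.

Scale factor relative to 1 L: 0.432.
L-proline: 0.0619% w/v = 0.619 g/L → 0.619 × 0.432 L = 0.267408 g = 267.408 mg
sucrose: 171 mmol/L × 342.3 g/mol × 0.432 L ÷ 1000 = 25.286 g
potassium sulfate: 1.41 g/L × 0.432 L = 0.609 g
L-leucine: 0.275 g/L × 0.432 L = 0.1188 g = 118.800 mg
cobalt chloride hexahydrate: 45.5 µmol/L × 237.93 g/mol × 0.432 L ÷ 1000 = 4.677 mg
sodium succinate: V = C2·V2/C1 = 0.187% ÷ 7.18% × 432 mL = 11.251 mL

L-proline 267.408 mg; sucrose 25.286 g; potassium sulfate 0.609 g; L-leucine 118.800 mg; cobalt chloride hexahydrate 4.677 mg; sodium succinate 11.251 mL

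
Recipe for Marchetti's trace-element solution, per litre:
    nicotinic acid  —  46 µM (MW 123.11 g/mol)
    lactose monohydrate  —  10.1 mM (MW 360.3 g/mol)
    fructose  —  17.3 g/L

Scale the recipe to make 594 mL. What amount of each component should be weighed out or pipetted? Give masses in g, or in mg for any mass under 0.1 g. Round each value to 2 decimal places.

Working volume: 594 mL = 0.594 L.
nicotinic acid: 46 µmol/L × 123.11 g/mol × 0.594 L ÷ 1000 = 3.36 mg
lactose monohydrate: 10.1 mmol/L × 360.3 g/mol × 0.594 L ÷ 1000 = 2.16 g
fructose: 17.3 g/L × 0.594 L = 10.28 g

nicotinic acid 3.36 mg; lactose monohydrate 2.16 g; fructose 10.28 g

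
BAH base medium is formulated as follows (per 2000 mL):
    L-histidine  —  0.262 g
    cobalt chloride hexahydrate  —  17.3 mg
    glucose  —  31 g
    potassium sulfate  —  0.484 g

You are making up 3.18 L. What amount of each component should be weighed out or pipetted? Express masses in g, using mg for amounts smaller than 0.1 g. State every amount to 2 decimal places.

Ratio of target to recipe volume: 3180 / 2000 = 1.59.
L-histidine: 0.262 g × (3180 mL / 2000 mL) = 0.42 g
cobalt chloride hexahydrate: 17.3 mg × (3180 mL / 2000 mL) = 27.51 mg
glucose: 31 g × (3180 mL / 2000 mL) = 49.29 g
potassium sulfate: 0.484 g × (3180 mL / 2000 mL) = 0.77 g

L-histidine 0.42 g; cobalt chloride hexahydrate 27.51 mg; glucose 49.29 g; potassium sulfate 0.77 g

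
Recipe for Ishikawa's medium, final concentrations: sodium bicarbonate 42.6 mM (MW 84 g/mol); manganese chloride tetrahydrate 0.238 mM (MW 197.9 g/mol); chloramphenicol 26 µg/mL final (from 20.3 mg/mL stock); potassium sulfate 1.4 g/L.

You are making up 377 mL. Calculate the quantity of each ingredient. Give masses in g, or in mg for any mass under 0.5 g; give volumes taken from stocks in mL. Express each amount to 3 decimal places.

Target volume = 377 mL = 0.377 L.
sodium bicarbonate: 42.6 mmol/L × 84 g/mol × 0.377 L ÷ 1000 = 1.349 g
manganese chloride tetrahydrate: 0.238 mmol/L × 197.9 mg/mmol × 0.377 L = 17.757 mg
chloramphenicol: C1V1 = C2V2 → 26 µg/mL × 377 mL ÷ 20300 µg/mL = 0.483 mL
potassium sulfate: 1.4 g/L × 0.377 L = 0.528 g

sodium bicarbonate 1.349 g; manganese chloride tetrahydrate 17.757 mg; chloramphenicol 0.483 mL; potassium sulfate 0.528 g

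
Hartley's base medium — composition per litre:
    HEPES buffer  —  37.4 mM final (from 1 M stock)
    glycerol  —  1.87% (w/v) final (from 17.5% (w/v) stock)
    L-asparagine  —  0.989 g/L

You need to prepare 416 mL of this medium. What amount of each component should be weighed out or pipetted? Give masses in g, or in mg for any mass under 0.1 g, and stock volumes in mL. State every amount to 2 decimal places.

HEPES buffer 15.56 mL; glycerol 44.45 mL; L-asparagine 0.41 g

Working volume: 416 mL = 0.416 L.
HEPES buffer: dilute stock: 37.4 mM × 416 mL ÷ 1000 mM = 15.56 mL
glycerol: V = C2·V2/C1 = 1.87% ÷ 17.5% × 416 mL = 44.45 mL
L-asparagine: 0.989 g/L × 0.416 L = 0.41 g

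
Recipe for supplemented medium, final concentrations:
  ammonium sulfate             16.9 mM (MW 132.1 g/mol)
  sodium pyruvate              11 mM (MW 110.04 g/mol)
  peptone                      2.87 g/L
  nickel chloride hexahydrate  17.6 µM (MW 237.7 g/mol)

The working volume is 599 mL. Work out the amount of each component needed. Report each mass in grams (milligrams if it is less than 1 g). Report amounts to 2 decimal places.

Scale factor relative to 1 L: 0.599.
ammonium sulfate: 16.9 mmol/L × 132.1 g/mol × 0.599 L ÷ 1000 = 1.34 g
sodium pyruvate: 11 mmol/L × 110.04 mg/mmol × 0.599 L = 725.05 mg
peptone: 2.87 g/L × 0.599 L = 1.72 g
nickel chloride hexahydrate: 17.6 µmol/L × 237.7 g/mol × 0.599 L ÷ 1000 = 2.51 mg

ammonium sulfate 1.34 g; sodium pyruvate 725.05 mg; peptone 1.72 g; nickel chloride hexahydrate 2.51 mg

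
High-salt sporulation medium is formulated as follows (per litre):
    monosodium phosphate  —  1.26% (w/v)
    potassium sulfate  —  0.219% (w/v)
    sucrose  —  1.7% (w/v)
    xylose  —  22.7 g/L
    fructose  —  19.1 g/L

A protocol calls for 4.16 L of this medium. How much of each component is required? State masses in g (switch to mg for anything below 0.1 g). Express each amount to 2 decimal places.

Working volume: 4.16 L.
monosodium phosphate: 1.26 g per 100 mL × 4160 mL ÷ 100 = 52.42 g
potassium sulfate: 0.219 g per 100 mL × 4160 mL ÷ 100 = 9.11 g
sucrose: 1.7% w/v = 17 g/L → 17 × 4.16 L = 70.72 g
xylose: 22.7 g/L × 4.16 L = 94.43 g
fructose: 19.1 g/L × 4.16 L = 79.46 g

monosodium phosphate 52.42 g; potassium sulfate 9.11 g; sucrose 70.72 g; xylose 94.43 g; fructose 79.46 g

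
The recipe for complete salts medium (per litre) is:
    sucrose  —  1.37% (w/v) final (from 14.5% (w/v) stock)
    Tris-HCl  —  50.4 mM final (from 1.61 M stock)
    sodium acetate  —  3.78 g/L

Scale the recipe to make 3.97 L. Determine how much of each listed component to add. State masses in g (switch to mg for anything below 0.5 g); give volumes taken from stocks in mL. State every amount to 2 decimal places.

Working volume: 3.97 L.
sucrose: C1V1 = C2V2 → 1.37% ÷ 14.5% × 3970 mL = 375.10 mL
Tris-HCl: V = C2·V2/C1 = 50.4 mM × 3970 mL ÷ 1610 mM = 124.28 mL
sodium acetate: 3.78 g/L × 3.97 L = 15.01 g

sucrose 375.10 mL; Tris-HCl 124.28 mL; sodium acetate 15.01 g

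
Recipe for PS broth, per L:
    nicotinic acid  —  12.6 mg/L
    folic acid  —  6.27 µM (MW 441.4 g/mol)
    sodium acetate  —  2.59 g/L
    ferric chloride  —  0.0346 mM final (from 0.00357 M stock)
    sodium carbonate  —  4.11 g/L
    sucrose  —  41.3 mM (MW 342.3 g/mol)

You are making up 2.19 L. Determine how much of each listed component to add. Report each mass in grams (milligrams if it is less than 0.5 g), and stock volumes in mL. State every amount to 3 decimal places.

nicotinic acid 27.594 mg; folic acid 6.061 mg; sodium acetate 5.672 g; ferric chloride 21.225 mL; sodium carbonate 9.001 g; sucrose 30.960 g

Scale factor relative to 1 L: 2.19.
nicotinic acid: 12.6 mg/L × 2.19 L = 27.594 mg
folic acid: 6.27 µmol/L × 441.4 g/mol × 2.19 L ÷ 1000 = 6.061 mg
sodium acetate: 2.59 g/L × 2.19 L = 5.672 g
ferric chloride: V = C2·V2/C1 = 0.0346 mM × 2190 mL ÷ 3.57 mM = 21.225 mL
sodium carbonate: 4.11 g/L × 2.19 L = 9.001 g
sucrose: 41.3 mmol/L × 342.3 g/mol × 2.19 L ÷ 1000 = 30.960 g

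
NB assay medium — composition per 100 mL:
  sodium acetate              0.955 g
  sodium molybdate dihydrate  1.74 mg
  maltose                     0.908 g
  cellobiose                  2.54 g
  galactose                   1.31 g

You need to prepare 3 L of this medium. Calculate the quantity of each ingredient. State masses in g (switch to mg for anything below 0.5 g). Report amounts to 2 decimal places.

Ratio of target to recipe volume: 3000 / 100 = 30.
sodium acetate: 0.955 g × (3000 mL / 100 mL) = 28.65 g
sodium molybdate dihydrate: 1.74 mg × (3000 mL / 100 mL) = 52.20 mg
maltose: 0.908 g × (3000 mL / 100 mL) = 27.24 g
cellobiose: 2.54 g × (3000 mL / 100 mL) = 76.20 g
galactose: 1.31 g × (3000 mL / 100 mL) = 39.30 g

sodium acetate 28.65 g; sodium molybdate dihydrate 52.20 mg; maltose 27.24 g; cellobiose 76.20 g; galactose 39.30 g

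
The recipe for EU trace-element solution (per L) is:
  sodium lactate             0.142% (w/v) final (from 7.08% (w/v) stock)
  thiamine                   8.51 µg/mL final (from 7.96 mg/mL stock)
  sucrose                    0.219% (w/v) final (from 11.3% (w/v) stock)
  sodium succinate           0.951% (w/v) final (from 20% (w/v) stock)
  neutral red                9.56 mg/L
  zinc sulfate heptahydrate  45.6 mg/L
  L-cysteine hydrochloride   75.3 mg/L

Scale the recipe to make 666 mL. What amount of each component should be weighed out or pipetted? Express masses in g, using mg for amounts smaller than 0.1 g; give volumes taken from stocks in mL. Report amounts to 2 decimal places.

sodium lactate 13.36 mL; thiamine 0.71 mL; sucrose 12.91 mL; sodium succinate 31.67 mL; neutral red 6.37 mg; zinc sulfate heptahydrate 30.37 mg; L-cysteine hydrochloride 50.15 mg

Scale factor relative to 1 L: 0.666.
sodium lactate: dilute stock: 0.142% ÷ 7.08% × 666 mL = 13.36 mL
thiamine: dilute stock: 8.51 µg/mL × 666 mL ÷ 7960 µg/mL = 0.71 mL
sucrose: V = C2·V2/C1 = 0.219% ÷ 11.3% × 666 mL = 12.91 mL
sodium succinate: V = C2·V2/C1 = 0.951% ÷ 20% × 666 mL = 31.67 mL
neutral red: 9.56 mg/L × 0.666 L = 6.37 mg
zinc sulfate heptahydrate: 45.6 mg/L × 0.666 L = 30.37 mg
L-cysteine hydrochloride: 75.3 mg/L × 0.666 L = 50.15 mg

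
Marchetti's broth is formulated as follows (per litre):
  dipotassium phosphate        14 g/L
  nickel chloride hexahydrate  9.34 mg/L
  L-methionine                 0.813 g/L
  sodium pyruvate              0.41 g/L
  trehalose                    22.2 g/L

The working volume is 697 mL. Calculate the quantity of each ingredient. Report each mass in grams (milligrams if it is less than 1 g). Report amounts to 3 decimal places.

dipotassium phosphate 9.758 g; nickel chloride hexahydrate 6.510 mg; L-methionine 566.661 mg; sodium pyruvate 285.770 mg; trehalose 15.473 g

Target volume = 697 mL = 0.697 L.
dipotassium phosphate: 14 g/L × 0.697 L = 9.758 g
nickel chloride hexahydrate: 9.34 mg/L × 0.697 L = 6.510 mg
L-methionine: 0.813 g/L × 0.697 L = 0.566661 g = 566.661 mg
sodium pyruvate: 0.41 g/L × 0.697 L = 0.28577 g = 285.770 mg
trehalose: 22.2 g/L × 0.697 L = 15.473 g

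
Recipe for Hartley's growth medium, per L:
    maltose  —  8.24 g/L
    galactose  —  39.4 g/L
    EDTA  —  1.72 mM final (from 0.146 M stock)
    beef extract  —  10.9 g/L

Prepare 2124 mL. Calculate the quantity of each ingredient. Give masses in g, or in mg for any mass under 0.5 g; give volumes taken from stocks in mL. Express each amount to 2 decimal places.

Working volume: 2124 mL = 2.124 L.
maltose: 8.24 g/L × 2.124 L = 17.50 g
galactose: 39.4 g/L × 2.124 L = 83.69 g
EDTA: V = C2·V2/C1 = 1.72 mM × 2124 mL ÷ 146 mM = 25.02 mL
beef extract: 10.9 g/L × 2.124 L = 23.15 g

maltose 17.50 g; galactose 83.69 g; EDTA 25.02 mL; beef extract 23.15 g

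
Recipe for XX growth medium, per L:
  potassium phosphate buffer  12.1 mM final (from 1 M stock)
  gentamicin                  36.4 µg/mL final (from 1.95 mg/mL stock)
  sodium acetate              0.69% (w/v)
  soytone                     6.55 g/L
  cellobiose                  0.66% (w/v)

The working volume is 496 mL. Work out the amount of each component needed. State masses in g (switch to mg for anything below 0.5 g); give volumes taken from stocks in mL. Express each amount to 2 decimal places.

potassium phosphate buffer 6.00 mL; gentamicin 9.26 mL; sodium acetate 3.42 g; soytone 3.25 g; cellobiose 3.27 g

Working volume: 496 mL = 0.496 L.
potassium phosphate buffer: dilute stock: 12.1 mM × 496 mL ÷ 1000 mM = 6.00 mL
gentamicin: V = C2·V2/C1 = 36.4 µg/mL × 496 mL ÷ 1950 µg/mL = 9.26 mL
sodium acetate: 0.69% w/v = 6.9 g/L → 6.9 × 0.496 L = 3.42 g
soytone: 6.55 g/L × 0.496 L = 3.25 g
cellobiose: 0.66 g per 100 mL × 496 mL ÷ 100 = 3.27 g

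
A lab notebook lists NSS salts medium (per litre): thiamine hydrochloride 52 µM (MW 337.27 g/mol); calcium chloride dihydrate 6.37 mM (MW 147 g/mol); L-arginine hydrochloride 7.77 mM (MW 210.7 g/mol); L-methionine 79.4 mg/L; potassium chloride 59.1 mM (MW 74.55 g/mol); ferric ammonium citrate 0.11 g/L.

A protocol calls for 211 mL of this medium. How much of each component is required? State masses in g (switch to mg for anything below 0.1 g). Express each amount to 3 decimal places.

Working volume: 211 mL = 0.211 L.
thiamine hydrochloride: 52 µmol/L × 337.27 g/mol × 0.211 L ÷ 1000 = 3.701 mg
calcium chloride dihydrate: 6.37 mmol/L × 147 g/mol × 0.211 L ÷ 1000 = 0.198 g
L-arginine hydrochloride: 7.77 mmol/L × 210.7 g/mol × 0.211 L ÷ 1000 = 0.345 g
L-methionine: 79.4 mg/L × 0.211 L = 16.753 mg
potassium chloride: 59.1 mmol/L × 74.55 g/mol × 0.211 L ÷ 1000 = 0.930 g
ferric ammonium citrate: 0.11 g/L × 0.211 L = 0.02321 g = 23.210 mg

thiamine hydrochloride 3.701 mg; calcium chloride dihydrate 0.198 g; L-arginine hydrochloride 0.345 g; L-methionine 16.753 mg; potassium chloride 0.930 g; ferric ammonium citrate 23.210 mg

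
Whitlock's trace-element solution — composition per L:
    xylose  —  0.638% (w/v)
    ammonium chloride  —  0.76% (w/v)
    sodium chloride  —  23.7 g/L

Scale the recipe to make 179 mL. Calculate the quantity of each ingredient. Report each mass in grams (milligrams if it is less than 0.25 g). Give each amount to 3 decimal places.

xylose 1.142 g; ammonium chloride 1.360 g; sodium chloride 4.242 g

Working volume: 179 mL = 0.179 L.
xylose: 0.638 g per 100 mL × 179 mL ÷ 100 = 1.142 g
ammonium chloride: 0.76% w/v = 7.6 g/L → 7.6 × 0.179 L = 1.360 g
sodium chloride: 23.7 g/L × 0.179 L = 4.242 g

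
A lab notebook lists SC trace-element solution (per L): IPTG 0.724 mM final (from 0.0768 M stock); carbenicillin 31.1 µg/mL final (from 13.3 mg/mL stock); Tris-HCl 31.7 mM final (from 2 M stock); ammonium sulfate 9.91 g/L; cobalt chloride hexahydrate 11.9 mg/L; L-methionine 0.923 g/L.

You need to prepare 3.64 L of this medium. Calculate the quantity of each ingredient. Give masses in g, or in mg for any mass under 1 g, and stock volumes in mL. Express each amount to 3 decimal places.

IPTG 34.315 mL; carbenicillin 8.512 mL; Tris-HCl 57.694 mL; ammonium sulfate 36.072 g; cobalt chloride hexahydrate 43.316 mg; L-methionine 3.360 g

Working volume: 3.64 L.
IPTG: C1V1 = C2V2 → 0.724 mM × 3640 mL ÷ 76.8 mM = 34.315 mL
carbenicillin: C1V1 = C2V2 → 31.1 µg/mL × 3640 mL ÷ 13300 µg/mL = 8.512 mL
Tris-HCl: C1V1 = C2V2 → 31.7 mM × 3640 mL ÷ 2000 mM = 57.694 mL
ammonium sulfate: 9.91 g/L × 3.64 L = 36.072 g
cobalt chloride hexahydrate: 11.9 mg/L × 3.64 L = 43.316 mg
L-methionine: 0.923 g/L × 3.64 L = 3.360 g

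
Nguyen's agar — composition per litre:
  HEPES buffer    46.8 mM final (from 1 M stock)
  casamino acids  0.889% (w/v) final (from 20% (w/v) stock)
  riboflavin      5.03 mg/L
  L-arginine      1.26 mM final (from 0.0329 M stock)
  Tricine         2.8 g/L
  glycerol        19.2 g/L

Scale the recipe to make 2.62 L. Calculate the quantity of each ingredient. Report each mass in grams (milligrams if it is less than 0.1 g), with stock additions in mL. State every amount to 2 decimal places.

HEPES buffer 122.62 mL; casamino acids 116.46 mL; riboflavin 13.18 mg; L-arginine 100.34 mL; Tricine 7.34 g; glycerol 50.30 g

Scale factor relative to 1 L: 2.62.
HEPES buffer: V = C2·V2/C1 = 46.8 mM × 2620 mL ÷ 1000 mM = 122.62 mL
casamino acids: C1V1 = C2V2 → 0.889% ÷ 20% × 2620 mL = 116.46 mL
riboflavin: 5.03 mg/L × 2.62 L = 13.18 mg
L-arginine: V = C2·V2/C1 = 1.26 mM × 2620 mL ÷ 32.9 mM = 100.34 mL
Tricine: 2.8 g/L × 2.62 L = 7.34 g
glycerol: 19.2 g/L × 2.62 L = 50.30 g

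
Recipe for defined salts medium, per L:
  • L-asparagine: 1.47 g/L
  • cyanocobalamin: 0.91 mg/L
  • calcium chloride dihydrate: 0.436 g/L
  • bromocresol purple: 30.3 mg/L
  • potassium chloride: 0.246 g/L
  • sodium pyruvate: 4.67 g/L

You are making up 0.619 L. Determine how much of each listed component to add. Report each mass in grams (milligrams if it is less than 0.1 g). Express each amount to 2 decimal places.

Working volume: 0.619 L.
L-asparagine: 1.47 g/L × 0.619 L = 0.91 g
cyanocobalamin: 0.91 mg/L × 0.619 L = 0.56 mg
calcium chloride dihydrate: 0.436 g/L × 0.619 L = 0.27 g
bromocresol purple: 30.3 mg/L × 0.619 L = 18.76 mg
potassium chloride: 0.246 g/L × 0.619 L = 0.15 g
sodium pyruvate: 4.67 g/L × 0.619 L = 2.89 g

L-asparagine 0.91 g; cyanocobalamin 0.56 mg; calcium chloride dihydrate 0.27 g; bromocresol purple 18.76 mg; potassium chloride 0.15 g; sodium pyruvate 2.89 g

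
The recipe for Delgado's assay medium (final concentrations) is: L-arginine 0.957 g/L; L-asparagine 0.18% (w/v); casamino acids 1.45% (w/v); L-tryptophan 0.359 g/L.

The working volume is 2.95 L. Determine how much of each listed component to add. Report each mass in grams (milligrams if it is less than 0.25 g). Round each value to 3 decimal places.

L-arginine 2.823 g; L-asparagine 5.310 g; casamino acids 42.775 g; L-tryptophan 1.059 g

Scale factor relative to 1 L: 2.95.
L-arginine: 0.957 g/L × 2.95 L = 2.823 g
L-asparagine: 0.18 g per 100 mL × 2950 mL ÷ 100 = 5.310 g
casamino acids: 1.45 g per 100 mL × 2950 mL ÷ 100 = 42.775 g
L-tryptophan: 0.359 g/L × 2.95 L = 1.059 g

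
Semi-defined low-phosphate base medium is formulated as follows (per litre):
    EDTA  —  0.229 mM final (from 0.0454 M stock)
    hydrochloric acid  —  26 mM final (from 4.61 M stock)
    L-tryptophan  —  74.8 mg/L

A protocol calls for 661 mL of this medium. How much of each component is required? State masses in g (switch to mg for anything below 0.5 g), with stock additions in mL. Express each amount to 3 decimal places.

Target volume = 661 mL = 0.661 L.
EDTA: C1V1 = C2V2 → 0.229 mM × 661 mL ÷ 45.4 mM = 3.334 mL
hydrochloric acid: C1V1 = C2V2 → 26 mM × 661 mL ÷ 4610 mM = 3.728 mL
L-tryptophan: 74.8 mg/L × 0.661 L = 49.443 mg

EDTA 3.334 mL; hydrochloric acid 3.728 mL; L-tryptophan 49.443 mg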